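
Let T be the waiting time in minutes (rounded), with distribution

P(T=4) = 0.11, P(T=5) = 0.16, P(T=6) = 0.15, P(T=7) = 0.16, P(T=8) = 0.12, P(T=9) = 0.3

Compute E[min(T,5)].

4.89

E[min(T,5)] = Σ min(t,5)·P(T=t)
 = 4·0.11 + 5·0.16 + 5·0.15 + 5·0.16 + 5·0.12 + 5·0.3
 = 0.44 + 0.8 + 0.75 + 0.8 + 0.6 + 1.5
 = 4.89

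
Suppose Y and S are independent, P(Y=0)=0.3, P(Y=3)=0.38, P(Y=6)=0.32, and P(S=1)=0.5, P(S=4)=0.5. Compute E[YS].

E[YS] = Σ_y Σ_s ys · P(Y=y)P(S=s)
 = 0·0.15 + 0·0.15 + 3·0.19 + 12·0.19 + 6·0.16 + 24·0.16
 = 0 + 0 + 0.57 + 2.28 + 0.96 + 3.84
 = 7.65

7.65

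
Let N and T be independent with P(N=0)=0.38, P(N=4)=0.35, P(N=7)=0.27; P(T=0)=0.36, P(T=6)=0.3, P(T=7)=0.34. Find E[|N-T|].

3.4208

E[|N-T|] = Σ_n Σ_t |n-t| · P(N=n)P(T=t)
 = 0·0.1368 + 6·0.114 + 7·0.1292 + 4·0.126 + 2·0.105 + 3·0.119 + 7·0.0972 + 1·0.081 + 0·0.0918
 = 0 + 0.684 + 0.9044 + 0.504 + 0.21 + 0.357 + 0.6804 + 0.081 + 0
 = 3.4208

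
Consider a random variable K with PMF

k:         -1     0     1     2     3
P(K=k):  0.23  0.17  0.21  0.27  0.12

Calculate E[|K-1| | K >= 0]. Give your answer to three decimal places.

0.883

P(K >= 0) = 0.17 + 0.21 + 0.27 + 0.12 = 0.77.
E[|K-1| | K >= 0] = [1·0.17 + 0·0.21 + 1·0.27 + 2·0.12] / 0.77
 = 0.68 / 0.77
 = 68/77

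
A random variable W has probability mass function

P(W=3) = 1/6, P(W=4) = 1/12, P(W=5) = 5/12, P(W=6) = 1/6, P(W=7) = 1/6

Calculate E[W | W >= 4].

5.5

P(W >= 4) = 1/12 + 5/12 + 1/6 + 1/6 = 5/6.
E[W | W >= 4] = [4·1/12 + 5·5/12 + 6·1/6 + 7·1/6] / (5/6)
 = 55/12 / (5/6)
 = 11/2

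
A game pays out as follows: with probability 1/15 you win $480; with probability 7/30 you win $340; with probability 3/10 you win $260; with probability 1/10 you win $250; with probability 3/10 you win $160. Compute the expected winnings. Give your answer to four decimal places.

262.3333

E[payout] = 480·1/15 + 340·7/30 + 260·3/10 + 250·1/10 + 160·3/10
 = 32 + 238/3 + 78 + 25 + 48
 = 787/3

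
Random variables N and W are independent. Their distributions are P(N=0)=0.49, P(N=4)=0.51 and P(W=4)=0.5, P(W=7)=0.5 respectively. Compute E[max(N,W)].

E[max(N,W)] = Σ_n Σ_w max(n,w) · P(N=n)P(W=w)
 = 4·0.245 + 7·0.245 + 4·0.255 + 7·0.255
 = 0.98 + 1.715 + 1.02 + 1.785
 = 5.5

5.5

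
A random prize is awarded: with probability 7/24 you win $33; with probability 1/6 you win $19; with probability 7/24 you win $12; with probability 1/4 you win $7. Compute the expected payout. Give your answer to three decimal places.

E[payout] = 33·7/24 + 19·1/6 + 12·7/24 + 7·1/4
 = 77/8 + 19/6 + 7/2 + 7/4
 = 433/24

18.042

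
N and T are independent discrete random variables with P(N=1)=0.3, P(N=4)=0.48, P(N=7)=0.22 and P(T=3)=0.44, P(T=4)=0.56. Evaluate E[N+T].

E[N+T] = Σ_n Σ_t (n+t) · P(N=n)P(T=t)
 = 4·0.132 + 5·0.168 + 7·0.2112 + 8·0.2688 + 10·0.0968 + 11·0.1232
 = 0.528 + 0.84 + 1.4784 + 2.1504 + 0.968 + 1.3552
 = 7.32

7.32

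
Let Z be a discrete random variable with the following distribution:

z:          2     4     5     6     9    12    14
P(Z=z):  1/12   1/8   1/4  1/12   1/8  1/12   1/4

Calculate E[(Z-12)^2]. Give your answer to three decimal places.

E[(Z-12)^2] = Σ (z-12)^2·P(Z=z)
 = 100·1/12 + 64·1/8 + 49·1/4 + 36·1/12 + 9·1/8 + 0·1/12 + 4·1/4
 = 25/3 + 8 + 49/4 + 3 + 9/8 + 0 + 1
 = 809/24

33.708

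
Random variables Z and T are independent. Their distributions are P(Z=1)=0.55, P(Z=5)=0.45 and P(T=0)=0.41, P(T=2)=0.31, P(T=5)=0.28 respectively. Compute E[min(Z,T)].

E[min(Z,T)] = Σ_z Σ_t min(z,t) · P(Z=z)P(T=t)
 = 0·0.2255 + 1·0.1705 + 1·0.154 + 0·0.1845 + 2·0.1395 + 5·0.126
 = 0 + 0.1705 + 0.154 + 0 + 0.279 + 0.63
 = 1.2335

1.2335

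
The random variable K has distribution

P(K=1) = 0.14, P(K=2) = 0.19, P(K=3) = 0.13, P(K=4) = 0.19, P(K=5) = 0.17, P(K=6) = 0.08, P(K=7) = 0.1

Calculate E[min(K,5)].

3.42

E[min(K,5)] = Σ min(k,5)·P(K=k)
 = 1·0.14 + 2·0.19 + 3·0.13 + 4·0.19 + 5·0.17 + 5·0.08 + 5·0.1
 = 0.14 + 0.38 + 0.39 + 0.76 + 0.85 + 0.4 + 0.5
 = 3.42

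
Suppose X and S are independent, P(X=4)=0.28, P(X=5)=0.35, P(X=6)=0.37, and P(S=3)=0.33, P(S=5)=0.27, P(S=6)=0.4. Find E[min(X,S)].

E[min(X,S)] = Σ_x Σ_s min(x,s) · P(X=x)P(S=s)
 = 3·0.0924 + 4·0.0756 + 4·0.112 + 3·0.1155 + 5·0.0945 + 5·0.14 + 3·0.1221 + 5·0.0999 + 6·0.148
 = 0.2772 + 0.3024 + 0.448 + 0.3465 + 0.4725 + 0.7 + 0.3663 + 0.4995 + 0.888
 = 4.3004

4.3004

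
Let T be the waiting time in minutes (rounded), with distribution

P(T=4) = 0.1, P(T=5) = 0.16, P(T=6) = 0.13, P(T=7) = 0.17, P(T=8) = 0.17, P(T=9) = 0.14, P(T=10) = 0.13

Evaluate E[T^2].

E[T^2] = Σ t^2·P(T=t)
 = 16·0.1 + 25·0.16 + 36·0.13 + 49·0.17 + 64·0.17 + 81·0.14 + 100·0.13
 = 1.6 + 4 + 4.68 + 8.33 + 10.88 + 11.34 + 13
 = 53.83

53.83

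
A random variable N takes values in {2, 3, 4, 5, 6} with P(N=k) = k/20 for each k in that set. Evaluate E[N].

4.5

E[N] = Σ n·P(N=n)
 = 2·1/10 + 3·3/20 + 4·1/5 + 5·1/4 + 6·3/10
 = 1/5 + 9/20 + 4/5 + 5/4 + 9/5
 = 9/2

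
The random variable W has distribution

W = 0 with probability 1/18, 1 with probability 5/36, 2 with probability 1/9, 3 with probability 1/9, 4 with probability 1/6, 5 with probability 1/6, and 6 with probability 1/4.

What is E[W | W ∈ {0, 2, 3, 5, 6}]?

4.16

P(W ∈ {0, 2, 3, 5, 6}) = 1/18 + 1/9 + 1/9 + 1/6 + 1/4 = 25/36.
E[W | W ∈ {0, 2, 3, 5, 6}] = [0·1/18 + 2·1/9 + 3·1/9 + 5·1/6 + 6·1/4] / (25/36)
 = 26/9 / (25/36)
 = 104/25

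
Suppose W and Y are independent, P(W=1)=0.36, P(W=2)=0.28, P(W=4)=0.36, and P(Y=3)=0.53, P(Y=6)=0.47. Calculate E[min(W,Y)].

2.1692

E[min(W,Y)] = Σ_w Σ_y min(w,y) · P(W=w)P(Y=y)
 = 1·0.1908 + 1·0.1692 + 2·0.1484 + 2·0.1316 + 3·0.1908 + 4·0.1692
 = 0.1908 + 0.1692 + 0.2968 + 0.2632 + 0.5724 + 0.6768
 = 2.1692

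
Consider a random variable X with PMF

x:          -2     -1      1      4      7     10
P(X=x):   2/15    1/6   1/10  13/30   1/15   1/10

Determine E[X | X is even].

P(X is even) = 2/15 + 13/30 + 1/10 = 2/3.
E[X | X is even] = [(-2)·2/15 + 4·13/30 + 10·1/10] / (2/3)
 = 37/15 / (2/3)
 = 37/10

3.7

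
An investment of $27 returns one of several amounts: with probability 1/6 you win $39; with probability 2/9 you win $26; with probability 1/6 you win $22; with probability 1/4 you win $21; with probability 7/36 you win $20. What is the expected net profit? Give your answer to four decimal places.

-1.9167

E[payout] = 39·1/6 + 26·2/9 + 22·1/6 + 21·1/4 + 20·7/36
 = 13/2 + 52/9 + 11/3 + 21/4 + 35/9
 = 301/12
Net = 301/12 - 27 = -23/12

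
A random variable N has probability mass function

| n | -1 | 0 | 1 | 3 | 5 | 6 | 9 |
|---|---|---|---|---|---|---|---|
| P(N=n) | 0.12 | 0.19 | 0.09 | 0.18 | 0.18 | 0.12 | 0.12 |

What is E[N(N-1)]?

E[N(N-1)] = Σ n(n-1)·P(N=n)
 = 2·0.12 + 0·0.19 + 0·0.09 + 6·0.18 + 20·0.18 + 30·0.12 + 72·0.12
 = 0.24 + 0 + 0 + 1.08 + 3.6 + 3.6 + 8.64
 = 17.16

17.16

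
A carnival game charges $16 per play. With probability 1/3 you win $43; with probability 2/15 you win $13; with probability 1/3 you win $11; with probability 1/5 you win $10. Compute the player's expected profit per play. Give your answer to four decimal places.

5.7333

E[payout] = 43·1/3 + 13·2/15 + 11·1/3 + 10·1/5
 = 43/3 + 26/15 + 11/3 + 2
 = 326/15
Net = 326/15 - 16 = 86/15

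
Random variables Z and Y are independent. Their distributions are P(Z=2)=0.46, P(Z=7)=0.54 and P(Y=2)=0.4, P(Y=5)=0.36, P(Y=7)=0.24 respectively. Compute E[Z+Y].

E[Z+Y] = Σ_z Σ_y (z+y) · P(Z=z)P(Y=y)
 = 4·0.184 + 7·0.1656 + 9·0.1104 + 9·0.216 + 12·0.1944 + 14·0.1296
 = 0.736 + 1.1592 + 0.9936 + 1.944 + 2.3328 + 1.8144
 = 8.98

8.98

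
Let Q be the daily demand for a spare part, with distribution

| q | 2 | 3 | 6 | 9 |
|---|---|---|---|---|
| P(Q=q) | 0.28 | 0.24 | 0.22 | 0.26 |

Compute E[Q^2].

E[Q^2] = Σ q^2·P(Q=q)
 = 4·0.28 + 9·0.24 + 36·0.22 + 81·0.26
 = 1.12 + 2.16 + 7.92 + 21.06
 = 32.26

32.26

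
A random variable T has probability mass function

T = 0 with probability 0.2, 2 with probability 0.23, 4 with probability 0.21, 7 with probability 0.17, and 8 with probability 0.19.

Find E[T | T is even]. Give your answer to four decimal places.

P(T is even) = 0.2 + 0.23 + 0.21 + 0.19 = 0.83.
E[T | T is even] = [0·0.2 + 2·0.23 + 4·0.21 + 8·0.19] / 0.83
 = 2.82 / 0.83
 = 282/83

3.3976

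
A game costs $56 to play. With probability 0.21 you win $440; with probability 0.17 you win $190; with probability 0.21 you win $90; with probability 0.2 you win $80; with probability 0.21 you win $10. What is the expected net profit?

105.7

E[payout] = 440·0.21 + 190·0.17 + 90·0.21 + 80·0.2 + 10·0.21
 = 92.4 + 32.3 + 18.9 + 16 + 2.1
 = 161.7
Net = 161.7 - 56 = 105.7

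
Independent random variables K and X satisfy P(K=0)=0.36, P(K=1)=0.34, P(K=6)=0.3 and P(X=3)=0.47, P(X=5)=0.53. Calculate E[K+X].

E[K+X] = Σ_k Σ_x (k+x) · P(K=k)P(X=x)
 = 3·0.1692 + 5·0.1908 + 4·0.1598 + 6·0.1802 + 9·0.141 + 11·0.159
 = 0.5076 + 0.954 + 0.6392 + 1.0812 + 1.269 + 1.749
 = 6.2

6.2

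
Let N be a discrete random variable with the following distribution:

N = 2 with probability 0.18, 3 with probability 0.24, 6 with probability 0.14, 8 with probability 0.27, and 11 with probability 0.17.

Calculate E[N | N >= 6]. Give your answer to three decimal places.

8.397

P(N >= 6) = 0.14 + 0.27 + 0.17 = 0.58.
E[N | N >= 6] = [6·0.14 + 8·0.27 + 11·0.17] / 0.58
 = 4.87 / 0.58
 = 487/58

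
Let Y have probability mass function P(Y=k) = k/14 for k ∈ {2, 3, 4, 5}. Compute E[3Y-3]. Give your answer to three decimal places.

E[3Y-3] = Σ (3y-3)·P(Y=y)
 = 3·1/7 + 6·3/14 + 9·2/7 + 12·5/14
 = 3/7 + 9/7 + 18/7 + 30/7
 = 60/7

8.571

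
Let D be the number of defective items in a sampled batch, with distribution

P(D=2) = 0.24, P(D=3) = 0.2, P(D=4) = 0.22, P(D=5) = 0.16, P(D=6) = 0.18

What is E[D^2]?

16.76

E[D^2] = Σ d^2·P(D=d)
 = 4·0.24 + 9·0.2 + 16·0.22 + 25·0.16 + 36·0.18
 = 0.96 + 1.8 + 3.52 + 4 + 6.48
 = 16.76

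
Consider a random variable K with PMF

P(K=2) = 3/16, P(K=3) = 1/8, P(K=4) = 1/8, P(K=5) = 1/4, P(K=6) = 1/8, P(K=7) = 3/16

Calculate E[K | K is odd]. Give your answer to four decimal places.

5.2222

P(K is odd) = 1/8 + 1/4 + 3/16 = 9/16.
E[K | K is odd] = [3·1/8 + 5·1/4 + 7·3/16] / (9/16)
 = 47/16 / (9/16)
 = 47/9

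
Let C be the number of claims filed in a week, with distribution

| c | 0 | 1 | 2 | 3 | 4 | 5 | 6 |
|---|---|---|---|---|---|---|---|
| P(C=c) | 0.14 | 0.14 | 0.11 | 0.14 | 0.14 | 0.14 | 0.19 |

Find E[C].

3.18

E[C] = Σ c·P(C=c)
 = 0·0.14 + 1·0.14 + 2·0.11 + 3·0.14 + 4·0.14 + 5·0.14 + 6·0.19
 = 0 + 0.14 + 0.22 + 0.42 + 0.56 + 0.7 + 1.14
 = 3.18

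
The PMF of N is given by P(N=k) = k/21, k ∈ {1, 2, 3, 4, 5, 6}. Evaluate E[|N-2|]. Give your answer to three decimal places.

2.429

E[|N-2|] = Σ |n-2|·P(N=n)
 = 1·1/21 + 0·2/21 + 1·1/7 + 2·4/21 + 3·5/21 + 4·2/7
 = 1/21 + 0 + 1/7 + 8/21 + 5/7 + 8/7
 = 17/7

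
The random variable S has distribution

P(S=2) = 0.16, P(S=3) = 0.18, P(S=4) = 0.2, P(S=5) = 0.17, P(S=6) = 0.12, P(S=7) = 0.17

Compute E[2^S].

E[2^S] = Σ 2^s·P(S=s)
 = 4·0.16 + 8·0.18 + 16·0.2 + 32·0.17 + 64·0.12 + 128·0.17
 = 0.64 + 1.44 + 3.2 + 5.44 + 7.68 + 21.76
 = 40.16

40.16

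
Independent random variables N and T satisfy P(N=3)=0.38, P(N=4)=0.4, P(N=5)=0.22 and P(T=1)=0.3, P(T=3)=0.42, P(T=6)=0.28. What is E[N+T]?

E[N+T] = Σ_n Σ_t (n+t) · P(N=n)P(T=t)
 = 4·0.114 + 6·0.1596 + 9·0.1064 + 5·0.12 + 7·0.168 + 10·0.112 + 6·0.066 + 8·0.0924 + 11·0.0616
 = 0.456 + 0.9576 + 0.9576 + 0.6 + 1.176 + 1.12 + 0.396 + 0.7392 + 0.6776
 = 7.08

7.08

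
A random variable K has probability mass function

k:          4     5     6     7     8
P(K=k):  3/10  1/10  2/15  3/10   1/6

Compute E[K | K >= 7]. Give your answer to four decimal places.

7.3571

P(K >= 7) = 3/10 + 1/6 = 7/15.
E[K | K >= 7] = [7·3/10 + 8·1/6] / (7/15)
 = 103/30 / (7/15)
 = 103/14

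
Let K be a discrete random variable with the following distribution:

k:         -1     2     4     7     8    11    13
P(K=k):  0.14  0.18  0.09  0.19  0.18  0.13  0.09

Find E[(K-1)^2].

43.17

E[(K-1)^2] = Σ (k-1)^2·P(K=k)
 = 4·0.14 + 1·0.18 + 9·0.09 + 36·0.19 + 49·0.18 + 100·0.13 + 144·0.09
 = 0.56 + 0.18 + 0.81 + 6.84 + 8.82 + 13 + 12.96
 = 43.17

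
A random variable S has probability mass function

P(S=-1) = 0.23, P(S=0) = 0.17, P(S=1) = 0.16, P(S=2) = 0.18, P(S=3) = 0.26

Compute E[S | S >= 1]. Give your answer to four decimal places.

P(S >= 1) = 0.16 + 0.18 + 0.26 = 0.6.
E[S | S >= 1] = [1·0.16 + 2·0.18 + 3·0.26] / 0.6
 = 1.3 / 0.6
 = 13/6

2.1667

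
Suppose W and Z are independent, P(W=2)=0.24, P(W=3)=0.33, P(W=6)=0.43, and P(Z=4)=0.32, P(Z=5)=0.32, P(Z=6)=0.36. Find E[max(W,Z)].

E[max(W,Z)] = Σ_w Σ_z max(w,z) · P(W=w)P(Z=z)
 = 4·0.0768 + 5·0.0768 + 6·0.0864 + 4·0.1056 + 5·0.1056 + 6·0.1188 + 6·0.1376 + 6·0.1376 + 6·0.1548
 = 0.3072 + 0.384 + 0.5184 + 0.4224 + 0.528 + 0.7128 + 0.8256 + 0.8256 + 0.9288
 = 5.4528

5.4528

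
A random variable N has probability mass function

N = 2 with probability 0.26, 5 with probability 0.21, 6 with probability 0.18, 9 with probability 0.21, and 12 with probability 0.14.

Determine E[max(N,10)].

10.28

E[max(N,10)] = Σ max(n,10)·P(N=n)
 = 10·0.26 + 10·0.21 + 10·0.18 + 10·0.21 + 12·0.14
 = 2.6 + 2.1 + 1.8 + 2.1 + 1.68
 = 10.28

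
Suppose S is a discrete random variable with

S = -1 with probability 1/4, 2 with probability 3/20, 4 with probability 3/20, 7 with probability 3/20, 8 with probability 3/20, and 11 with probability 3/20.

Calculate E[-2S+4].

E[-2S+4] = Σ (-2s+4)·P(S=s)
 = 6·1/4 + 0·3/20 + (-4)·3/20 + (-10)·3/20 + (-12)·3/20 + (-18)·3/20
 = 3/2 + 0 + (-3/5) + (-3/2) + (-9/5) + (-27/10)
 = -51/10

-5.1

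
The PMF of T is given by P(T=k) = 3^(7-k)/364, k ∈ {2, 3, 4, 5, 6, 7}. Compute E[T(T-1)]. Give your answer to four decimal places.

4.4176

E[T(T-1)] = Σ t(t-1)·P(T=t)
 = 2·243/364 + 6·81/364 + 12·27/364 + 20·9/364 + 30·3/364 + 42·1/364
 = 243/182 + 243/182 + 81/91 + 45/91 + 45/182 + 3/26
 = 402/91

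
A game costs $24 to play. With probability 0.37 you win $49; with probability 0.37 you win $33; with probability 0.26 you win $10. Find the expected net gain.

E[payout] = 49·0.37 + 33·0.37 + 10·0.26
 = 18.13 + 12.21 + 2.6
 = 32.94
Net = 32.94 - 24 = 8.94

8.94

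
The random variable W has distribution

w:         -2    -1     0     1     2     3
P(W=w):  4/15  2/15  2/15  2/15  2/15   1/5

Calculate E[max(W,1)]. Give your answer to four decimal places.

1.5333

E[max(W,1)] = Σ max(w,1)·P(W=w)
 = 1·4/15 + 1·2/15 + 1·2/15 + 1·2/15 + 2·2/15 + 3·1/5
 = 4/15 + 2/15 + 2/15 + 2/15 + 4/15 + 3/5
 = 23/15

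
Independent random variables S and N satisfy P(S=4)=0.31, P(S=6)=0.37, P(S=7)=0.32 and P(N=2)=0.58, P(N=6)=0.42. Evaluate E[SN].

E[SN] = Σ_s Σ_n sn · P(S=s)P(N=n)
 = 8·0.1798 + 24·0.1302 + 12·0.2146 + 36·0.1554 + 14·0.1856 + 42·0.1344
 = 1.4384 + 3.1248 + 2.5752 + 5.5944 + 2.5984 + 5.6448
 = 20.976

20.976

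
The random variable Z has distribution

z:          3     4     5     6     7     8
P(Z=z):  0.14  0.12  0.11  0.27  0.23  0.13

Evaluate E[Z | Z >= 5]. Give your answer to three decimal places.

6.514

P(Z >= 5) = 0.11 + 0.27 + 0.23 + 0.13 = 0.74.
E[Z | Z >= 5] = [5·0.11 + 6·0.27 + 7·0.23 + 8·0.13] / 0.74
 = 4.82 / 0.74
 = 241/37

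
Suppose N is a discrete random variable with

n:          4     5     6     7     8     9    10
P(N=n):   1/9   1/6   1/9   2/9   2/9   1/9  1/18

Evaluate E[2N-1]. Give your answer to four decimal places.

12.6667

E[2N-1] = Σ (2n-1)·P(N=n)
 = 7·1/9 + 9·1/6 + 11·1/9 + 13·2/9 + 15·2/9 + 17·1/9 + 19·1/18
 = 7/9 + 3/2 + 11/9 + 26/9 + 10/3 + 17/9 + 19/18
 = 38/3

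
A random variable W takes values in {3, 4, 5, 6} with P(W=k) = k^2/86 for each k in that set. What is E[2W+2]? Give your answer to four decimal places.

12.0465

E[2W+2] = Σ (2w+2)·P(W=w)
 = 8·9/86 + 10·8/43 + 12·25/86 + 14·18/43
 = 36/43 + 80/43 + 150/43 + 252/43
 = 518/43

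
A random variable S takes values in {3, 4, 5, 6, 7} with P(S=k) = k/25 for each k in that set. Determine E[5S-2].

25

E[5S-2] = Σ (5s-2)·P(S=s)
 = 13·3/25 + 18·4/25 + 23·1/5 + 28·6/25 + 33·7/25
 = 39/25 + 72/25 + 23/5 + 168/25 + 231/25
 = 25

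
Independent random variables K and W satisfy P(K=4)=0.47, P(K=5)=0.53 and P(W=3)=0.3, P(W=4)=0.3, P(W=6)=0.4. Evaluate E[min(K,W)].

3.912

E[min(K,W)] = Σ_k Σ_w min(k,w) · P(K=k)P(W=w)
 = 3·0.141 + 4·0.141 + 4·0.188 + 3·0.159 + 4·0.159 + 5·0.212
 = 0.423 + 0.564 + 0.752 + 0.477 + 0.636 + 1.06
 = 3.912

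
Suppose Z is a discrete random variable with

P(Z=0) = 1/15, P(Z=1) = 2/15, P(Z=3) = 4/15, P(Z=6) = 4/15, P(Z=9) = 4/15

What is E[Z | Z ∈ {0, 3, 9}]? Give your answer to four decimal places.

P(Z ∈ {0, 3, 9}) = 1/15 + 4/15 + 4/15 = 3/5.
E[Z | Z ∈ {0, 3, 9}] = [0·1/15 + 3·4/15 + 9·4/15] / (3/5)
 = 16/5 / (3/5)
 = 16/3

5.3333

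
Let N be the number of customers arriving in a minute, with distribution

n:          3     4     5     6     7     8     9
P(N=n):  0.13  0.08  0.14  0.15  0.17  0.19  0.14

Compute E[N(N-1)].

E[N(N-1)] = Σ n(n-1)·P(N=n)
 = 6·0.13 + 12·0.08 + 20·0.14 + 30·0.15 + 42·0.17 + 56·0.19 + 72·0.14
 = 0.78 + 0.96 + 2.8 + 4.5 + 7.14 + 10.64 + 10.08
 = 36.9

36.9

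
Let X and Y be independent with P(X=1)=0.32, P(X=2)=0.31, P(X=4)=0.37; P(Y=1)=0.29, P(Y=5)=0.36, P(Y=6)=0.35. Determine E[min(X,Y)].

E[min(X,Y)] = Σ_x Σ_y min(x,y) · P(X=x)P(Y=y)
 = 1·0.0928 + 1·0.1152 + 1·0.112 + 1·0.0899 + 2·0.1116 + 2·0.1085 + 1·0.1073 + 4·0.1332 + 4·0.1295
 = 0.0928 + 0.1152 + 0.112 + 0.0899 + 0.2232 + 0.217 + 0.1073 + 0.5328 + 0.518
 = 2.0082

2.0082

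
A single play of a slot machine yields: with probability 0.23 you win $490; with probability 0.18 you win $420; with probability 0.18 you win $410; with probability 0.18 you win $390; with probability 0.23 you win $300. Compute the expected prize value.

E[payout] = 490·0.23 + 420·0.18 + 410·0.18 + 390·0.18 + 300·0.23
 = 112.7 + 75.6 + 73.8 + 70.2 + 69
 = 401.3

401.3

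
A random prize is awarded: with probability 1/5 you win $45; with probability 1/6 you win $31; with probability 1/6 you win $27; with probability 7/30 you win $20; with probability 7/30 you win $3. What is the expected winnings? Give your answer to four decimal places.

E[payout] = 45·1/5 + 31·1/6 + 27·1/6 + 20·7/30 + 3·7/30
 = 9 + 31/6 + 9/2 + 14/3 + 7/10
 = 721/30

24.0333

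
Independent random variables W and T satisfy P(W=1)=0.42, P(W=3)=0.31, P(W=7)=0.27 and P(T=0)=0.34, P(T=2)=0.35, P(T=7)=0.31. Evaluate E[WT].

9.2988

E[WT] = Σ_w Σ_t wt · P(W=w)P(T=t)
 = 0·0.1428 + 2·0.147 + 7·0.1302 + 0·0.1054 + 6·0.1085 + 21·0.0961 + 0·0.0918 + 14·0.0945 + 49·0.0837
 = 0 + 0.294 + 0.9114 + 0 + 0.651 + 2.0181 + 0 + 1.323 + 4.1013
 = 9.2988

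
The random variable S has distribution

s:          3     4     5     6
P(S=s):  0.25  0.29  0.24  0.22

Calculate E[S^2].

E[S^2] = Σ s^2·P(S=s)
 = 9·0.25 + 16·0.29 + 25·0.24 + 36·0.22
 = 2.25 + 4.64 + 6 + 7.92
 = 20.81

20.81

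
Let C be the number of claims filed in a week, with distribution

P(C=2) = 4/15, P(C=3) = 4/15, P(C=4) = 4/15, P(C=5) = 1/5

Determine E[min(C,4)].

3.2

E[min(C,4)] = Σ min(c,4)·P(C=c)
 = 2·4/15 + 3·4/15 + 4·4/15 + 4·1/5
 = 8/15 + 4/5 + 16/15 + 4/5
 = 16/5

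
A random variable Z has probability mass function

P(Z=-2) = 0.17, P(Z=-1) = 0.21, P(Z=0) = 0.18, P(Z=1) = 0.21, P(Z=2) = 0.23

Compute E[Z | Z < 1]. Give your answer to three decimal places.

P(Z < 1) = 0.17 + 0.21 + 0.18 = 0.56.
E[Z | Z < 1] = [(-2)·0.17 + (-1)·0.21 + 0·0.18] / 0.56
 = -0.55 / 0.56
 = -55/56

-0.982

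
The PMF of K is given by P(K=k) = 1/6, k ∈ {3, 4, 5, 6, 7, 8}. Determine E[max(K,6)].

E[max(K,6)] = Σ max(k,6)·P(K=k)
 = 6·1/6 + 6·1/6 + 6·1/6 + 6·1/6 + 7·1/6 + 8·1/6
 = 1 + 1 + 1 + 1 + 7/6 + 4/3
 = 13/2

6.5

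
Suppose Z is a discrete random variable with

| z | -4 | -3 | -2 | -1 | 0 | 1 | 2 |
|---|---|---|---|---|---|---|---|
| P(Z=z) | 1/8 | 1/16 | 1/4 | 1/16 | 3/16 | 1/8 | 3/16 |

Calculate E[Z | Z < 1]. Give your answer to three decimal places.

P(Z < 1) = 1/8 + 1/16 + 1/4 + 1/16 + 3/16 = 11/16.
E[Z | Z < 1] = [(-4)·1/8 + (-3)·1/16 + (-2)·1/4 + (-1)·1/16 + 0·3/16] / (11/16)
 = -5/4 / (11/16)
 = -20/11

-1.818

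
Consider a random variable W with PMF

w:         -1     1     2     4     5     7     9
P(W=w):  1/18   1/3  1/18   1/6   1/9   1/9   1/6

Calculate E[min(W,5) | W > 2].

4.7

P(W > 2) = 1/6 + 1/9 + 1/9 + 1/6 = 5/9.
E[min(W,5) | W > 2] = [4·1/6 + 5·1/9 + 5·1/9 + 5·1/6] / (5/9)
 = 47/18 / (5/9)
 = 47/10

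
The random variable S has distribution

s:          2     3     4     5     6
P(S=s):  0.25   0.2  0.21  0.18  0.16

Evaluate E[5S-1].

18

E[5S-1] = Σ (5s-1)·P(S=s)
 = 9·0.25 + 14·0.2 + 19·0.21 + 24·0.18 + 29·0.16
 = 2.25 + 2.8 + 3.99 + 4.32 + 4.64
 = 18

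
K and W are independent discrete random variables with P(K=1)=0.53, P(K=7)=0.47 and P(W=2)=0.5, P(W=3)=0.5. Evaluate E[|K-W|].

2.91

E[|K-W|] = Σ_k Σ_w |k-w| · P(K=k)P(W=w)
 = 1·0.265 + 2·0.265 + 5·0.235 + 4·0.235
 = 0.265 + 0.53 + 1.175 + 0.94
 = 2.91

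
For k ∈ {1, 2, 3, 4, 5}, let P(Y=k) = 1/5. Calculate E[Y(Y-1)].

E[Y(Y-1)] = Σ y(y-1)·P(Y=y)
 = 0·1/5 + 2·1/5 + 6·1/5 + 12·1/5 + 20·1/5
 = 0 + 2/5 + 6/5 + 12/5 + 4
 = 8

8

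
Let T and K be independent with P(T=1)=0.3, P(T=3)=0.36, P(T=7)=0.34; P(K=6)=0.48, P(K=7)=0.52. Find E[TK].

E[TK] = Σ_t Σ_k tk · P(T=t)P(K=k)
 = 6·0.144 + 7·0.156 + 18·0.1728 + 21·0.1872 + 42·0.1632 + 49·0.1768
 = 0.864 + 1.092 + 3.1104 + 3.9312 + 6.8544 + 8.6632
 = 24.5152

24.5152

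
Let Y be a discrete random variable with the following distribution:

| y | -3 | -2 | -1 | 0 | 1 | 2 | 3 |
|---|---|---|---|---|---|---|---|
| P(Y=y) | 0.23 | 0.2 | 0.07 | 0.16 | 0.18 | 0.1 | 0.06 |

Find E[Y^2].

E[Y^2] = Σ y^2·P(Y=y)
 = 9·0.23 + 4·0.2 + 1·0.07 + 0·0.16 + 1·0.18 + 4·0.1 + 9·0.06
 = 2.07 + 0.8 + 0.07 + 0 + 0.18 + 0.4 + 0.54
 = 4.06

4.06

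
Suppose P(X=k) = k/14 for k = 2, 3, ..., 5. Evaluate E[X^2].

E[X^2] = Σ x^2·P(X=x)
 = 4·1/7 + 9·3/14 + 16·2/7 + 25·5/14
 = 4/7 + 27/14 + 32/7 + 125/14
 = 16

16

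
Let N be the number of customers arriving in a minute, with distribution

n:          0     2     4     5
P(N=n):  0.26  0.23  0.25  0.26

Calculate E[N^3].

50.34

E[N^3] = Σ n^3·P(N=n)
 = 0·0.26 + 8·0.23 + 64·0.25 + 125·0.26
 = 0 + 1.84 + 16 + 32.5
 = 50.34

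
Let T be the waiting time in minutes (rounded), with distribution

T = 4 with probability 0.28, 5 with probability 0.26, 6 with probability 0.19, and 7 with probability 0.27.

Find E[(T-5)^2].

E[(T-5)^2] = Σ (t-5)^2·P(T=t)
 = 1·0.28 + 0·0.26 + 1·0.19 + 4·0.27
 = 0.28 + 0 + 0.19 + 1.08
 = 1.55

1.55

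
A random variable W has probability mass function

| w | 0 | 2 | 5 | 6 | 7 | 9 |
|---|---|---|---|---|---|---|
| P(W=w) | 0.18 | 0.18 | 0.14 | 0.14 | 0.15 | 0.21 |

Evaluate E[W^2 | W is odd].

55.72

P(W is odd) = 0.14 + 0.15 + 0.21 = 0.5.
E[W^2 | W is odd] = [25·0.14 + 49·0.15 + 81·0.21] / 0.5
 = 27.86 / 0.5
 = 1393/25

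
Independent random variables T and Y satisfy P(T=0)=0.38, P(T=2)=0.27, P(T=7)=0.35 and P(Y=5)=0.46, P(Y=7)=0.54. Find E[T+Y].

9.07

E[T+Y] = Σ_t Σ_y (t+y) · P(T=t)P(Y=y)
 = 5·0.1748 + 7·0.2052 + 7·0.1242 + 9·0.1458 + 12·0.161 + 14·0.189
 = 0.874 + 1.4364 + 0.8694 + 1.3122 + 1.932 + 2.646
 = 9.07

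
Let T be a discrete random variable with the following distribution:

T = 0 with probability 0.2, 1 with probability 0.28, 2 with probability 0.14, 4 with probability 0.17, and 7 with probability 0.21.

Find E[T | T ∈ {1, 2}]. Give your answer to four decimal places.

P(T ∈ {1, 2}) = 0.28 + 0.14 = 0.42.
E[T | T ∈ {1, 2}] = [1·0.28 + 2·0.14] / 0.42
 = 0.56 / 0.42
 = 4/3

1.3333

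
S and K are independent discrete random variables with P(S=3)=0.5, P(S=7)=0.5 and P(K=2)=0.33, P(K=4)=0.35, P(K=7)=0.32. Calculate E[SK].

E[SK] = Σ_s Σ_k sk · P(S=s)P(K=k)
 = 6·0.165 + 12·0.175 + 21·0.16 + 14·0.165 + 28·0.175 + 49·0.16
 = 0.99 + 2.1 + 3.36 + 2.31 + 4.9 + 7.84
 = 21.5

21.5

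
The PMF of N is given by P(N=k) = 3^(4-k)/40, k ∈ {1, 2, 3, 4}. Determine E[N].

1.45

E[N] = Σ n·P(N=n)
 = 1·27/40 + 2·9/40 + 3·3/40 + 4·1/40
 = 27/40 + 9/20 + 9/40 + 1/10
 = 29/20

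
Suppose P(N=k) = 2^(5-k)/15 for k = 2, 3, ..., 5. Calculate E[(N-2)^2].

1.4

E[(N-2)^2] = Σ (n-2)^2·P(N=n)
 = 0·8/15 + 1·4/15 + 4·2/15 + 9·1/15
 = 0 + 4/15 + 8/15 + 3/5
 = 7/5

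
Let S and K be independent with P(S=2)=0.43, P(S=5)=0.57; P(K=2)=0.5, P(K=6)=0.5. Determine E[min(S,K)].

E[min(S,K)] = Σ_s Σ_k min(s,k) · P(S=s)P(K=k)
 = 2·0.215 + 2·0.215 + 2·0.285 + 5·0.285
 = 0.43 + 0.43 + 0.57 + 1.425
 = 2.855

2.855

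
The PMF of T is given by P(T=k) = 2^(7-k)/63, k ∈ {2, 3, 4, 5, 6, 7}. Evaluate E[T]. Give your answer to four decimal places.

E[T] = Σ t·P(T=t)
 = 2·32/63 + 3·16/63 + 4·8/63 + 5·4/63 + 6·2/63 + 7·1/63
 = 64/63 + 16/21 + 32/63 + 20/63 + 4/21 + 1/9
 = 61/21

2.9048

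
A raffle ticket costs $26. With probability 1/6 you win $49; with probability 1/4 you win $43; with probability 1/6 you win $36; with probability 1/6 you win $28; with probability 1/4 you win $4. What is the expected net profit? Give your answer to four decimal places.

4.5833

E[payout] = 49·1/6 + 43·1/4 + 36·1/6 + 28·1/6 + 4·1/4
 = 49/6 + 43/4 + 6 + 14/3 + 1
 = 367/12
Net = 367/12 - 26 = 55/12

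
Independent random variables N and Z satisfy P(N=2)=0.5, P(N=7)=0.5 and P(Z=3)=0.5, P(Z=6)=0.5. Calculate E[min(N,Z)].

E[min(N,Z)] = Σ_n Σ_z min(n,z) · P(N=n)P(Z=z)
 = 2·0.25 + 2·0.25 + 3·0.25 + 6·0.25
 = 0.5 + 0.5 + 0.75 + 1.5
 = 3.25

3.25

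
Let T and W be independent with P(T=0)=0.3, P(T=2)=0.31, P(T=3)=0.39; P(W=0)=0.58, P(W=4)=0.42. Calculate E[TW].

3.0072

E[TW] = Σ_t Σ_w tw · P(T=t)P(W=w)
 = 0·0.174 + 0·0.126 + 0·0.1798 + 8·0.1302 + 0·0.2262 + 12·0.1638
 = 0 + 0 + 0 + 1.0416 + 0 + 1.9656
 = 3.0072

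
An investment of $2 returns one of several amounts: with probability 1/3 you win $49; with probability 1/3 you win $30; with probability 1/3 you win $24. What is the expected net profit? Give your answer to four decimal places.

32.3333

E[payout] = 49·1/3 + 30·1/3 + 24·1/3
 = 49/3 + 10 + 8
 = 103/3
Net = 103/3 - 2 = 97/3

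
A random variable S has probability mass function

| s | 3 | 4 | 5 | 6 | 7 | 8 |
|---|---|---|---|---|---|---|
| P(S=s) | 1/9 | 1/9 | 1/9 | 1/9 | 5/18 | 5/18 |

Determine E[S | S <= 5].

4

P(S <= 5) = 1/9 + 1/9 + 1/9 = 1/3.
E[S | S <= 5] = [3·1/9 + 4·1/9 + 5·1/9] / (1/3)
 = 4/3 / (1/3)
 = 4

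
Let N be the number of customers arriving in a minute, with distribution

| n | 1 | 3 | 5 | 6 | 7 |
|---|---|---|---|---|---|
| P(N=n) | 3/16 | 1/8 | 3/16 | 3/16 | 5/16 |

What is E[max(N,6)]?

6.3125

E[max(N,6)] = Σ max(n,6)·P(N=n)
 = 6·3/16 + 6·1/8 + 6·3/16 + 6·3/16 + 7·5/16
 = 9/8 + 3/4 + 9/8 + 9/8 + 35/16
 = 101/16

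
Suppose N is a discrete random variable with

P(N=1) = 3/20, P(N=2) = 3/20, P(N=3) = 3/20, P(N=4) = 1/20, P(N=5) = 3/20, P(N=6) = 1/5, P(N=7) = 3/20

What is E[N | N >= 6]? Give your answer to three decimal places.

6.429

P(N >= 6) = 1/5 + 3/20 = 7/20.
E[N | N >= 6] = [6·1/5 + 7·3/20] / (7/20)
 = 9/4 / (7/20)
 = 45/7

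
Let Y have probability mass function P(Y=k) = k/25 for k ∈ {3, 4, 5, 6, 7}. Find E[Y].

E[Y] = Σ y·P(Y=y)
 = 3·3/25 + 4·4/25 + 5·1/5 + 6·6/25 + 7·7/25
 = 9/25 + 16/25 + 1 + 36/25 + 49/25
 = 27/5

5.4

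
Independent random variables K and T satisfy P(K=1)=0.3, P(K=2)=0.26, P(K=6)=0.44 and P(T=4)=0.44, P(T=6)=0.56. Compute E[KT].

17.7152

E[KT] = Σ_k Σ_t kt · P(K=k)P(T=t)
 = 4·0.132 + 6·0.168 + 8·0.1144 + 12·0.1456 + 24·0.1936 + 36·0.2464
 = 0.528 + 1.008 + 0.9152 + 1.7472 + 4.6464 + 8.8704
 = 17.7152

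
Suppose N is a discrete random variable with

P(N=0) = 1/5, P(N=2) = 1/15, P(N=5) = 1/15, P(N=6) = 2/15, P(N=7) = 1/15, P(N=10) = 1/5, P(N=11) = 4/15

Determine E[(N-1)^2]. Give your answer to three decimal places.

49.933

E[(N-1)^2] = Σ (n-1)^2·P(N=n)
 = 1·1/5 + 1·1/15 + 16·1/15 + 25·2/15 + 36·1/15 + 81·1/5 + 100·4/15
 = 1/5 + 1/15 + 16/15 + 10/3 + 12/5 + 81/5 + 80/3
 = 749/15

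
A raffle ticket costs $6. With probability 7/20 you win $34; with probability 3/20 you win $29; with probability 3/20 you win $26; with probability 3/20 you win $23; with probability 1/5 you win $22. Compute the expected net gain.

E[payout] = 34·7/20 + 29·3/20 + 26·3/20 + 23·3/20 + 22·1/5
 = 119/10 + 87/20 + 39/10 + 69/20 + 22/5
 = 28
Net = 28 - 6 = 22

22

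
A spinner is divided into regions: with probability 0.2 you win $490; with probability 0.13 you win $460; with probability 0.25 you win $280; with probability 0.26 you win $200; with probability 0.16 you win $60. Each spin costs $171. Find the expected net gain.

E[payout] = 490·0.2 + 460·0.13 + 280·0.25 + 200·0.26 + 60·0.16
 = 98 + 59.8 + 70 + 52 + 9.6
 = 289.4
Net = 289.4 - 171 = 118.4

118.4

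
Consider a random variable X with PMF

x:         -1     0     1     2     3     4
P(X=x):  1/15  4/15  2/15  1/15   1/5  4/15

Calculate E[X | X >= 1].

P(X >= 1) = 2/15 + 1/15 + 1/5 + 4/15 = 2/3.
E[X | X >= 1] = [1·2/15 + 2·1/15 + 3·1/5 + 4·4/15] / (2/3)
 = 29/15 / (2/3)
 = 29/10

2.9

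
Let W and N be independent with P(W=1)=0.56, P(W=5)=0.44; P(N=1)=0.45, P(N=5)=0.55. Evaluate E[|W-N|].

2.024

E[|W-N|] = Σ_w Σ_n |w-n| · P(W=w)P(N=n)
 = 0·0.252 + 4·0.308 + 4·0.198 + 0·0.242
 = 0 + 1.232 + 0.792 + 0
 = 2.024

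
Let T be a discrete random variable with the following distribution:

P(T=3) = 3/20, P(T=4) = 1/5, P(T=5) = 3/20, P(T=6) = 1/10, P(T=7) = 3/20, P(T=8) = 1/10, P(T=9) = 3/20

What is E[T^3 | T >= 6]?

467.2

P(T >= 6) = 1/10 + 3/20 + 1/10 + 3/20 = 1/2.
E[T^3 | T >= 6] = [216·1/10 + 343·3/20 + 512·1/10 + 729·3/20] / (1/2)
 = 1168/5 / (1/2)
 = 2336/5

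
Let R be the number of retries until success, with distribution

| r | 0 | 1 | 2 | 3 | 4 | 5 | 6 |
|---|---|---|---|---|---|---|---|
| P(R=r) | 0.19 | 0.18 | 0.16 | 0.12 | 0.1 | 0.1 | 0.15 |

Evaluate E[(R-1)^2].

7.08

E[(R-1)^2] = Σ (r-1)^2·P(R=r)
 = 1·0.19 + 0·0.18 + 1·0.16 + 4·0.12 + 9·0.1 + 16·0.1 + 25·0.15
 = 0.19 + 0 + 0.16 + 0.48 + 0.9 + 1.6 + 3.75
 = 7.08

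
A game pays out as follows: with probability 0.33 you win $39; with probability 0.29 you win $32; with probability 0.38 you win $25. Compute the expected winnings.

E[payout] = 39·0.33 + 32·0.29 + 25·0.38
 = 12.87 + 9.28 + 9.5
 = 31.65

31.65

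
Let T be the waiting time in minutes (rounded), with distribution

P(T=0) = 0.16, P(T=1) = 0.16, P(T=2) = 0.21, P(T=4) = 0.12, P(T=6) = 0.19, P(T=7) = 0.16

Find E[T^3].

105.44

E[T^3] = Σ t^3·P(T=t)
 = 0·0.16 + 1·0.16 + 8·0.21 + 64·0.12 + 216·0.19 + 343·0.16
 = 0 + 0.16 + 1.68 + 7.68 + 41.04 + 54.88
 = 105.44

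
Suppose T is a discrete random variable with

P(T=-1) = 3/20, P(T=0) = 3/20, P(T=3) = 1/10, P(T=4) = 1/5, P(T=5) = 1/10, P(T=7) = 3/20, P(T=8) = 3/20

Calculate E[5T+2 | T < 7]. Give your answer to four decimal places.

P(T < 7) = 3/20 + 3/20 + 1/10 + 1/5 + 1/10 = 7/10.
E[5T+2 | T < 7] = [(-3)·3/20 + 2·3/20 + 17·1/10 + 22·1/5 + 27·1/10] / (7/10)
 = 173/20 / (7/10)
 = 173/14

12.3571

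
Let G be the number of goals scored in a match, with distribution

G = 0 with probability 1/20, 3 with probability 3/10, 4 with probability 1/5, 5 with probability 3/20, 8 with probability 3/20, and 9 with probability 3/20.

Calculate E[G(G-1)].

26.4

E[G(G-1)] = Σ g(g-1)·P(G=g)
 = 0·1/20 + 6·3/10 + 12·1/5 + 20·3/20 + 56·3/20 + 72·3/20
 = 0 + 9/5 + 12/5 + 3 + 42/5 + 54/5
 = 132/5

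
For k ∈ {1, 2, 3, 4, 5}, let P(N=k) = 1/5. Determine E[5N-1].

E[5N-1] = Σ (5n-1)·P(N=n)
 = 4·1/5 + 9·1/5 + 14·1/5 + 19·1/5 + 24·1/5
 = 4/5 + 9/5 + 14/5 + 19/5 + 24/5
 = 14

14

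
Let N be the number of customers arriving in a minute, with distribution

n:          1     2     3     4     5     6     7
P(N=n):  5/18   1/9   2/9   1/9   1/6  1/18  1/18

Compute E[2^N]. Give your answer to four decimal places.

20.5556

E[2^N] = Σ 2^n·P(N=n)
 = 2·5/18 + 4·1/9 + 8·2/9 + 16·1/9 + 32·1/6 + 64·1/18 + 128·1/18
 = 5/9 + 4/9 + 16/9 + 16/9 + 16/3 + 32/9 + 64/9
 = 185/9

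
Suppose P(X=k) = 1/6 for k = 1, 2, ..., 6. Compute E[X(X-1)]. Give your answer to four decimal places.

11.6667

E[X(X-1)] = Σ x(x-1)·P(X=x)
 = 0·1/6 + 2·1/6 + 6·1/6 + 12·1/6 + 20·1/6 + 30·1/6
 = 0 + 1/3 + 1 + 2 + 10/3 + 5
 = 35/3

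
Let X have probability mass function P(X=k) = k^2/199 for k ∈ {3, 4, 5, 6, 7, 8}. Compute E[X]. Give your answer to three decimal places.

E[X] = Σ x·P(X=x)
 = 3·9/199 + 4·16/199 + 5·25/199 + 6·36/199 + 7·49/199 + 8·64/199
 = 27/199 + 64/199 + 125/199 + 216/199 + 343/199 + 512/199
 = 1287/199

6.467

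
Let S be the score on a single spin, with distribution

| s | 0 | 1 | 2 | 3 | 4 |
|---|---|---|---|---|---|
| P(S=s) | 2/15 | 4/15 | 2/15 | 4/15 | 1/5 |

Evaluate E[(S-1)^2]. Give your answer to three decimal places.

3.133

E[(S-1)^2] = Σ (s-1)^2·P(S=s)
 = 1·2/15 + 0·4/15 + 1·2/15 + 4·4/15 + 9·1/5
 = 2/15 + 0 + 2/15 + 16/15 + 9/5
 = 47/15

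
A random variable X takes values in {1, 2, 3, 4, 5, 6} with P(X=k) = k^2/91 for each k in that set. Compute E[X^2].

E[X^2] = Σ x^2·P(X=x)
 = 1·1/91 + 4·4/91 + 9·9/91 + 16·16/91 + 25·25/91 + 36·36/91
 = 1/91 + 16/91 + 81/91 + 256/91 + 625/91 + 1296/91
 = 25

25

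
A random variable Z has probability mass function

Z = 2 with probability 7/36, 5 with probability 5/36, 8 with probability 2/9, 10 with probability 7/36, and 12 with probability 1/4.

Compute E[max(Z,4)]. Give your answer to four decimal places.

8.1944

E[max(Z,4)] = Σ max(z,4)·P(Z=z)
 = 4·7/36 + 5·5/36 + 8·2/9 + 10·7/36 + 12·1/4
 = 7/9 + 25/36 + 16/9 + 35/18 + 3
 = 295/36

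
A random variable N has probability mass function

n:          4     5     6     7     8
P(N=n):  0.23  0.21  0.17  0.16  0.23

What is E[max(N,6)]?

6.62

E[max(N,6)] = Σ max(n,6)·P(N=n)
 = 6·0.23 + 6·0.21 + 6·0.17 + 7·0.16 + 8·0.23
 = 1.38 + 1.26 + 1.02 + 1.12 + 1.84
 = 6.62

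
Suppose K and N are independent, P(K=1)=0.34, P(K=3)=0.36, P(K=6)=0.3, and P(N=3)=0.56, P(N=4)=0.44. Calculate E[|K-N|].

1.756

E[|K-N|] = Σ_k Σ_n |k-n| · P(K=k)P(N=n)
 = 2·0.1904 + 3·0.1496 + 0·0.2016 + 1·0.1584 + 3·0.168 + 2·0.132
 = 0.3808 + 0.4488 + 0 + 0.1584 + 0.504 + 0.264
 = 1.756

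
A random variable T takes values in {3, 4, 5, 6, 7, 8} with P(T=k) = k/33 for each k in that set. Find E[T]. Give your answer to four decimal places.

E[T] = Σ t·P(T=t)
 = 3·1/11 + 4·4/33 + 5·5/33 + 6·2/11 + 7·7/33 + 8·8/33
 = 3/11 + 16/33 + 25/33 + 12/11 + 49/33 + 64/33
 = 199/33

6.0303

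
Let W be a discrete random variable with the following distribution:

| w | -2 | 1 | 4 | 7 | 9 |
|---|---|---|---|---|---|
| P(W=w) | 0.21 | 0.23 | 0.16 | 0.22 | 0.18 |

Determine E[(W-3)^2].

E[(W-3)^2] = Σ (w-3)^2·P(W=w)
 = 25·0.21 + 4·0.23 + 1·0.16 + 16·0.22 + 36·0.18
 = 5.25 + 0.92 + 0.16 + 3.52 + 6.48
 = 16.33

16.33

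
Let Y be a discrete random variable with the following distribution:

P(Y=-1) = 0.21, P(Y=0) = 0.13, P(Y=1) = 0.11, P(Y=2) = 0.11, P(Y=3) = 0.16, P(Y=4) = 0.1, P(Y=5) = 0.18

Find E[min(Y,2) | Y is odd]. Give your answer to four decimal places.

0.8788

P(Y is odd) = 0.21 + 0.11 + 0.16 + 0.18 = 0.66.
E[min(Y,2) | Y is odd] = [(-1)·0.21 + 1·0.11 + 2·0.16 + 2·0.18] / 0.66
 = 0.58 / 0.66
 = 29/33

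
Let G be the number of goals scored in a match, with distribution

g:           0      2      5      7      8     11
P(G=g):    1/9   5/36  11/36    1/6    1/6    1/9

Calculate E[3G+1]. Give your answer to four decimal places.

17.5833

E[3G+1] = Σ (3g+1)·P(G=g)
 = 1·1/9 + 7·5/36 + 16·11/36 + 22·1/6 + 25·1/6 + 34·1/9
 = 1/9 + 35/36 + 44/9 + 11/3 + 25/6 + 34/9
 = 211/12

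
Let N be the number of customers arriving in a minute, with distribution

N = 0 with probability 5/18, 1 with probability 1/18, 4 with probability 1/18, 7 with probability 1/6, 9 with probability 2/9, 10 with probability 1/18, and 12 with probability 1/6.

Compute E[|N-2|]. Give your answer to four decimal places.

E[|N-2|] = Σ |n-2|·P(N=n)
 = 2·5/18 + 1·1/18 + 2·1/18 + 5·1/6 + 7·2/9 + 8·1/18 + 10·1/6
 = 5/9 + 1/18 + 1/9 + 5/6 + 14/9 + 4/9 + 5/3
 = 47/9

5.2222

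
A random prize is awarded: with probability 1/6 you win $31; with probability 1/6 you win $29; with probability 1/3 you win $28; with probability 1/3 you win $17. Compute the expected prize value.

25

E[payout] = 31·1/6 + 29·1/6 + 28·1/3 + 17·1/3
 = 31/6 + 29/6 + 28/3 + 17/3
 = 25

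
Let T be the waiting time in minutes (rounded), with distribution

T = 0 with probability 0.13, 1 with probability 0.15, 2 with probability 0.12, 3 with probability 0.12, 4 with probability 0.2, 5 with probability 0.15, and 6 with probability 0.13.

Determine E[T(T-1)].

10.26

E[T(T-1)] = Σ t(t-1)·P(T=t)
 = 0·0.13 + 0·0.15 + 2·0.12 + 6·0.12 + 12·0.2 + 20·0.15 + 30·0.13
 = 0 + 0 + 0.24 + 0.72 + 2.4 + 3 + 3.9
 = 10.26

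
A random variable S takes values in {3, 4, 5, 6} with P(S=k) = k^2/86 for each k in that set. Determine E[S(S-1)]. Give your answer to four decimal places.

E[S(S-1)] = Σ s(s-1)·P(S=s)
 = 6·9/86 + 12·8/43 + 20·25/86 + 30·18/43
 = 27/43 + 96/43 + 250/43 + 540/43
 = 913/43

21.2326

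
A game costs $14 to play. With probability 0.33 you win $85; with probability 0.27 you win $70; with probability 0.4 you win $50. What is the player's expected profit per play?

52.95

E[payout] = 85·0.33 + 70·0.27 + 50·0.4
 = 28.05 + 18.9 + 20
 = 66.95
Net = 66.95 - 14 = 52.95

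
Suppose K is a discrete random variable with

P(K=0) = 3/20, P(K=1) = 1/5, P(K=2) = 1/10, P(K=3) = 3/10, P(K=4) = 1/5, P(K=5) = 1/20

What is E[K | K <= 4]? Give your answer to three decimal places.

P(K <= 4) = 3/20 + 1/5 + 1/10 + 3/10 + 1/5 = 19/20.
E[K | K <= 4] = [0·3/20 + 1·1/5 + 2·1/10 + 3·3/10 + 4·1/5] / (19/20)
 = 21/10 / (19/20)
 = 42/19

2.211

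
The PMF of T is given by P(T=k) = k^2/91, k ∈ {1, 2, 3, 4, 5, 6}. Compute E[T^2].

E[T^2] = Σ t^2·P(T=t)
 = 1·1/91 + 4·4/91 + 9·9/91 + 16·16/91 + 25·25/91 + 36·36/91
 = 1/91 + 16/91 + 81/91 + 256/91 + 625/91 + 1296/91
 = 25

25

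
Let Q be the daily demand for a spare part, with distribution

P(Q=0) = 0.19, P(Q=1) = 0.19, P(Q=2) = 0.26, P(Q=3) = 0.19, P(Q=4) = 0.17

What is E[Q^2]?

5.66

E[Q^2] = Σ q^2·P(Q=q)
 = 0·0.19 + 1·0.19 + 4·0.26 + 9·0.19 + 16·0.17
 = 0 + 0.19 + 1.04 + 1.71 + 2.72
 = 5.66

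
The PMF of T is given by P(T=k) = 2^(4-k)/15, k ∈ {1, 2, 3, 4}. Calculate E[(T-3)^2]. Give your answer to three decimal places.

E[(T-3)^2] = Σ (t-3)^2·P(T=t)
 = 4·8/15 + 1·4/15 + 0·2/15 + 1·1/15
 = 32/15 + 4/15 + 0 + 1/15
 = 37/15

2.467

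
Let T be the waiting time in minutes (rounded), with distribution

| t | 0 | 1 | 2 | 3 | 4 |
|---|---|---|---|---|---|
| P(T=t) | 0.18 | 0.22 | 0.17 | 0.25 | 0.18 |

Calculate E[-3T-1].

-7.09

E[-3T-1] = Σ (-3t-1)·P(T=t)
 = (-1)·0.18 + (-4)·0.22 + (-7)·0.17 + (-10)·0.25 + (-13)·0.18
 = (-0.18) + (-0.88) + (-1.19) + (-2.5) + (-2.34)
 = -7.09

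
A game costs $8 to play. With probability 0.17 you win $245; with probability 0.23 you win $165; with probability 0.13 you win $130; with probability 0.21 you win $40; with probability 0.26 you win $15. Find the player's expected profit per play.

E[payout] = 245·0.17 + 165·0.23 + 130·0.13 + 40·0.21 + 15·0.26
 = 41.65 + 37.95 + 16.9 + 8.4 + 3.9
 = 108.8
Net = 108.8 - 8 = 100.8

100.8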